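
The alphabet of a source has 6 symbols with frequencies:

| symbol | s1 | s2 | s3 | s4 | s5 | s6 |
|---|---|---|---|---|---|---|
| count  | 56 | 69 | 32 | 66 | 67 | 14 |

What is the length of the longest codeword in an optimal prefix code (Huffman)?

Merge the two lowest-weight nodes at each step:
s6(14) + s3(32) → 46
46 + s1(56) → 102
s4(66) + s5(67) → 133
s2(69) + 102 → 171
133 + 171 → 304
The rarest symbols sit at the bottom; the longest codeword is 4 bits.

4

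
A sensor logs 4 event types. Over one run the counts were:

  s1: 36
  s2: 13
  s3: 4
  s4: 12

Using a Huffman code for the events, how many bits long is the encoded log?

Build the Huffman tree bottom-up:
combine s3(4), s4(12) → 16
combine s2(13), 16 → 29
combine 29, s1(36) → 65
The encoded length is the sum of every internal node's weight: 16 + 29 + 65 = 110 bits.

110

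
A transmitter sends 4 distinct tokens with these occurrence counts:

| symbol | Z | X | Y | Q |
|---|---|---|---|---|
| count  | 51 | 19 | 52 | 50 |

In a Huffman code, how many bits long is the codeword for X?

2

Repeatedly merge the two smallest:
combine X(19), Q(50) → 69
combine Z(51), Y(52) → 103
combine 69, 103 → 172
X's leaf is at depth 2, giving a 2-bit codeword.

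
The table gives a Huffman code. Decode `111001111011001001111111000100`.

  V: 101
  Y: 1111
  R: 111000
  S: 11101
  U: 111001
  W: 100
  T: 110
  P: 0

USWWYRW

Read left to right; each codeword is recognised as soon as it completes (prefix code):
  111001→U | 11101→S | 100→W | 100→W | 1111→Y | 111000→R | 100→W
Decoded message: USWWYRW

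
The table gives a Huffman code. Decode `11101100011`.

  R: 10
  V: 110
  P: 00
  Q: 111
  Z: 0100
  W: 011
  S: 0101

Read left to right; each codeword is recognised as soon as it completes (prefix code):
  111→Q | 011→W | 00→P | 011→W
Decoded message: QWPW

QWPW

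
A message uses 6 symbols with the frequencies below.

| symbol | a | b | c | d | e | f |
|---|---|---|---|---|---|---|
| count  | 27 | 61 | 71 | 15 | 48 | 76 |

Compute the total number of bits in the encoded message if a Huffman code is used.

Merge the two smallest weights repeatedly:
d(15) + a(27) → 42
42 + e(48) → 90
b(61) + c(71) → 132
f(76) + 90 → 166
132 + 166 → 298
Total encoded bits = sum of merged weights = 42 + 90 + 132 + 166 + 298 = 728.

728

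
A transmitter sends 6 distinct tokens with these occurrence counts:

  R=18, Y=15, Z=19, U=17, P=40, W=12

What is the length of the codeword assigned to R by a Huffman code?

Huffman merges, smallest pair first:
merge W(12) and Y(15): 27
merge U(17) and R(18): 35
merge Z(19) and 27: 46
merge 35 and P(40): 75
merge 46 and 75: 121
The subtree containing R is merged 3 times, so code length = 3.

3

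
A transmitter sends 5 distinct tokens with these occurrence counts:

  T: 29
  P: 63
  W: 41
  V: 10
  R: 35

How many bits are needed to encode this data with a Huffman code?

395

Greedily combine the two least-frequent nodes:
V(10) + T(29) → 39
R(35) + 39 → 74
W(41) + P(63) → 104
74 + 104 → 178
The encoded length is the sum of every internal node's weight: 39 + 74 + 104 + 178 = 395 bits.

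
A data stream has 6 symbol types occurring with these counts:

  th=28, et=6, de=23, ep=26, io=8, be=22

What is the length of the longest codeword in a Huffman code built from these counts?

4

Merge the two lowest-weight nodes at each step:
et(6) + io(8) → 14
14 + be(22) → 36
de(23) + ep(26) → 49
th(28) + 36 → 64
49 + 64 → 113
The first pair merged (et, io) ends up deepest, at depth 4.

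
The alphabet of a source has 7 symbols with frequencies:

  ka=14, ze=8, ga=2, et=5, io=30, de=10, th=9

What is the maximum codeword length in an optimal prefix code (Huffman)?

Merge the two lowest-weight nodes at each step:
combine ga(2), et(5) → 7
combine 7, ze(8) → 15
combine th(9), de(10) → 19
combine ka(14), 15 → 29
combine 19, 29 → 48
combine io(30), 48 → 78
The first pair merged (ga, et) ends up deepest, at depth 5.

5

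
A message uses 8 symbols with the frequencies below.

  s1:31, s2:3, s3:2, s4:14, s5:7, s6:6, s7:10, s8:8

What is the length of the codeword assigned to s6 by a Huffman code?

4

Repeatedly merge the two smallest:
merge s3(2) and s2(3): 5
merge 5 and s6(6): 11
merge s5(7) and s8(8): 15
merge s7(10) and 11: 21
merge s4(14) and 15: 29
merge 21 and 29: 50
merge s1(31) and 50: 81
The subtree containing s6 is merged 4 times, so code length = 4.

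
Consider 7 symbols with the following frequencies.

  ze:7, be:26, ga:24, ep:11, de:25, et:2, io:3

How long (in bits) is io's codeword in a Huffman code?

5

Build the tree from the bottom:
combine et(2), io(3) → 5
combine 5, ze(7) → 12
combine ep(11), 12 → 23
combine 23, ga(24) → 47
combine de(25), be(26) → 51
combine 47, 51 → 98
io's leaf is at depth 5, giving a 5-bit codeword.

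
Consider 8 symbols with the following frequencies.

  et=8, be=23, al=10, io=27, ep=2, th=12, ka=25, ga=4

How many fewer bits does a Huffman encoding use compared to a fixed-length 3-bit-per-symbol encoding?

Fixed-length: 3 bits × 111 symbols = 333 bits.
Huffman merges:
combine ep(2), ga(4) → 6
combine 6, et(8) → 14
combine al(10), th(12) → 22
combine 14, 22 → 36
combine be(23), ka(25) → 48
combine io(27), 36 → 63
combine 48, 63 → 111
Huffman total = 6 + 14 + 22 + 36 + 48 + 63 + 111 = 300 bits.
Saving = 333 − 300 = 33 bits.

33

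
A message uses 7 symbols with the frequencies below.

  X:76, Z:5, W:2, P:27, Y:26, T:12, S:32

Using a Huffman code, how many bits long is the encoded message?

414

Merge the two smallest weights repeatedly:
W(2) + Z(5) → 7
7 + T(12) → 19
19 + Y(26) → 45
P(27) + S(32) → 59
45 + 59 → 104
X(76) + 104 → 180
The encoded length is the sum of every internal node's weight: 7 + 19 + 45 + 59 + 104 + 180 = 414 bits.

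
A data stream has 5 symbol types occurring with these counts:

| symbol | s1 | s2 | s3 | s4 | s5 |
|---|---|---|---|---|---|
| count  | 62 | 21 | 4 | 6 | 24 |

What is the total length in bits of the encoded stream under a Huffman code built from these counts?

Greedily combine the two least-frequent nodes:
s3(4) + s4(6) → 10
10 + s2(21) → 31
s5(24) + 31 → 55
55 + s1(62) → 117
Each symbol's bit-cost is frequency × depth; summing gives 213 bits (equivalently 10 + 31 + 55 + 117).

213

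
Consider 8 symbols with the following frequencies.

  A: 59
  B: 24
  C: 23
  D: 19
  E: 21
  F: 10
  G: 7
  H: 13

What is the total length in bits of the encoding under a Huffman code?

Merge the two smallest weights repeatedly:
G(7) + F(10) → 17
H(13) + 17 → 30
D(19) + E(21) → 40
C(23) + B(24) → 47
30 + 40 → 70
47 + A(59) → 106
70 + 106 → 176
Each symbol's bit-cost is frequency × depth; summing gives 486 bits (equivalently 17 + 30 + 40 + 47 + 70 + 106 + 176).

486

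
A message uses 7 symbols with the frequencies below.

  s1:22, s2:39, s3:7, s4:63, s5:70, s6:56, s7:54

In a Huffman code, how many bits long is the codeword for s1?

Repeatedly merge the two smallest:
combine s3(7), s1(22) → 29
combine 29, s2(39) → 68
combine s7(54), s6(56) → 110
combine s4(63), 68 → 131
combine s5(70), 110 → 180
combine 131, 180 → 311
s1 sits 4 levels below the root, so its codeword is 4 bits.

4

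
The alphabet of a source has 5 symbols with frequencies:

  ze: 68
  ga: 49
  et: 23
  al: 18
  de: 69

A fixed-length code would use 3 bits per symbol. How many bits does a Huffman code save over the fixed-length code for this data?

Fixed-length: 3 bits × 227 symbols = 681 bits.
Huffman merges:
merge al(18) and et(23): 41
merge 41 and ga(49): 90
merge ze(68) and de(69): 137
merge 90 and 137: 227
Huffman total = 41 + 90 + 137 + 227 = 495 bits.
Saving = 681 − 495 = 186 bits.

186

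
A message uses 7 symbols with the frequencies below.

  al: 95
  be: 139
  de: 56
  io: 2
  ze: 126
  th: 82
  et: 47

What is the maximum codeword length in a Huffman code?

Merge the two lowest-weight nodes at each step:
io(2) + et(47) → 49
49 + de(56) → 105
th(82) + al(95) → 177
105 + ze(126) → 231
be(139) + 177 → 316
231 + 316 → 547
The first pair merged (io, et) ends up deepest, at depth 4.

4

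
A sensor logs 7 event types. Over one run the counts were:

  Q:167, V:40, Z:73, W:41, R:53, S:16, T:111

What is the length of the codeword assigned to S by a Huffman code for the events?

4

Huffman merges, smallest pair first:
combine S(16), V(40) → 56
combine W(41), R(53) → 94
combine 56, Z(73) → 129
combine 94, T(111) → 205
combine 129, Q(167) → 296
combine 205, 296 → 501
S sits 4 levels below the root, so its codeword is 4 bits.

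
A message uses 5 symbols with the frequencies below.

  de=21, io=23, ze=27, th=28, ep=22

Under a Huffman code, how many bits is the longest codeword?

3

Merge the two lowest-weight nodes at each step:
de(21) + ep(22) → 43
io(23) + ze(27) → 50
th(28) + 43 → 71
50 + 71 → 121
The first pair merged (de, ep) ends up deepest, at depth 3.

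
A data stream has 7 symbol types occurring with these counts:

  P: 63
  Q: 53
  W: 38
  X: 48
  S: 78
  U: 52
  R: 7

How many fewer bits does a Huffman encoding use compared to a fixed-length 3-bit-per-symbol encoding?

96

Fixed-length: 3 bits × 339 symbols = 1017 bits.
Huffman merges:
R(7) + W(38) → 45
45 + X(48) → 93
U(52) + Q(53) → 105
P(63) + S(78) → 141
93 + 105 → 198
141 + 198 → 339
Huffman total = 45 + 93 + 105 + 141 + 198 + 339 = 921 bits.
Saving = 1017 − 921 = 96 bits.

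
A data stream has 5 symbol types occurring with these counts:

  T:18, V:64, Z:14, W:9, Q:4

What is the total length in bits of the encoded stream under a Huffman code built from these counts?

Build the Huffman tree bottom-up:
Q(4) + W(9) → 13
13 + Z(14) → 27
T(18) + 27 → 45
45 + V(64) → 109
Total encoded bits = sum of merged weights = 13 + 27 + 45 + 109 = 194.

194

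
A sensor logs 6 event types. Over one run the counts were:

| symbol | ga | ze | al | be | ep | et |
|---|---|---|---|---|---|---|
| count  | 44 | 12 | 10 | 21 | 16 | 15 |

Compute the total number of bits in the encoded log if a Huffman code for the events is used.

288

Greedily combine the two least-frequent nodes:
combine al(10), ze(12) → 22
combine et(15), ep(16) → 31
combine be(21), 22 → 43
combine 31, 43 → 74
combine ga(44), 74 → 118
Total encoded bits = sum of merged weights = 22 + 31 + 43 + 74 + 118 = 288.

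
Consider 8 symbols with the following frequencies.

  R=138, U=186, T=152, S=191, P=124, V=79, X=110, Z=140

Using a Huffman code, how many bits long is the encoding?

Merge the two smallest weights repeatedly:
merge V(79) and X(110): 189
merge P(124) and R(138): 262
merge Z(140) and T(152): 292
merge U(186) and 189: 375
merge S(191) and 262: 453
merge 292 and 375: 667
merge 453 and 667: 1120
The encoded length is the sum of every internal node's weight: 189 + 262 + 292 + 375 + 453 + 667 + 1120 = 3358 bits.

3358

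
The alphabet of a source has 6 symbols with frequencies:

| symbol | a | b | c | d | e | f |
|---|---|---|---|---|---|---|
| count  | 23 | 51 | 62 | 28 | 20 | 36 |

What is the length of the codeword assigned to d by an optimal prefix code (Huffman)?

3

Build the tree from the bottom:
merge e(20) and a(23): 43
merge d(28) and f(36): 64
merge 43 and b(51): 94
merge c(62) and 64: 126
merge 94 and 126: 220
d's leaf is at depth 3, giving a 3-bit codeword.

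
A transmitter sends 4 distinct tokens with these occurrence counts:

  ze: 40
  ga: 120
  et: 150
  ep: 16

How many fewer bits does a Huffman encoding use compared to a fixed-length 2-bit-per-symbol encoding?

94

Fixed-length: 2 bits × 326 symbols = 652 bits.
Huffman merges:
ep(16) + ze(40) → 56
56 + ga(120) → 176
et(150) + 176 → 326
Huffman total = 56 + 176 + 326 = 558 bits.
Saving = 652 − 558 = 94 bits.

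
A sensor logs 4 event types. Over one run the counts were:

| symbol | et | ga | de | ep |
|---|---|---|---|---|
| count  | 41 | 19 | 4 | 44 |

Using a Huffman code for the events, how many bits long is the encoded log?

195

Build the Huffman tree bottom-up:
merge de(4) and ga(19): 23
merge 23 and et(41): 64
merge ep(44) and 64: 108
The encoded length is the sum of every internal node's weight: 23 + 64 + 108 = 195 bits.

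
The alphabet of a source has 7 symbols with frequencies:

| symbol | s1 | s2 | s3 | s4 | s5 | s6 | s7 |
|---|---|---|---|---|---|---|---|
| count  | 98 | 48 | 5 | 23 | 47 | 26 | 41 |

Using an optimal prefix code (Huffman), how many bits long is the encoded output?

Greedily combine the two least-frequent nodes:
s3(5) + s4(23) → 28
s6(26) + 28 → 54
s7(41) + s5(47) → 88
s2(48) + 54 → 102
88 + s1(98) → 186
102 + 186 → 288
The encoded length is the sum of every internal node's weight: 28 + 54 + 88 + 102 + 186 + 288 = 746 bits.

746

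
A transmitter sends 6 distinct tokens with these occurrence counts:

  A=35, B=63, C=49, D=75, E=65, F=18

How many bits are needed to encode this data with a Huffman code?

765

Greedily combine the two least-frequent nodes:
combine F(18), A(35) → 53
combine C(49), 53 → 102
combine B(63), E(65) → 128
combine D(75), 102 → 177
combine 128, 177 → 305
Each symbol's bit-cost is frequency × depth; summing gives 765 bits (equivalently 53 + 102 + 128 + 177 + 305).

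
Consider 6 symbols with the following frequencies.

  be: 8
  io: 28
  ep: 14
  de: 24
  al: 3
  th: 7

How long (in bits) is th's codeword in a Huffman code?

Repeatedly merge the two smallest:
al(3) + th(7) → 10
be(8) + 10 → 18
ep(14) + 18 → 32
de(24) + io(28) → 52
32 + 52 → 84
th's leaf is at depth 4, giving a 4-bit codeword.

4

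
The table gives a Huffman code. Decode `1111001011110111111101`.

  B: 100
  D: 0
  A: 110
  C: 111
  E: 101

CBECDCCE

Read left to right; each codeword is recognised as soon as it completes (prefix code):
  111→C | 100→B | 101→E | 111→C | 0→D | 111→C | 111→C | 101→E
Decoded message: CBECDCCE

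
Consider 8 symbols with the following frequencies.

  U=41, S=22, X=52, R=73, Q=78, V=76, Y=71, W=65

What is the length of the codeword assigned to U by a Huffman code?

Repeatedly merge the two smallest:
merge S(22) and U(41): 63
merge X(52) and 63: 115
merge W(65) and Y(71): 136
merge R(73) and V(76): 149
merge Q(78) and 115: 193
merge 136 and 149: 285
merge 193 and 285: 478
U's leaf is at depth 4, giving a 4-bit codeword.

4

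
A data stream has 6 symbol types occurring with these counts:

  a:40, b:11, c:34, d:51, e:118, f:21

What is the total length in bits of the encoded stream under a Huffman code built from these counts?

621

Greedily combine the two least-frequent nodes:
b(11) + f(21) → 32
32 + c(34) → 66
a(40) + d(51) → 91
66 + 91 → 157
e(118) + 157 → 275
The encoded length is the sum of every internal node's weight: 32 + 66 + 91 + 157 + 275 = 621 bits.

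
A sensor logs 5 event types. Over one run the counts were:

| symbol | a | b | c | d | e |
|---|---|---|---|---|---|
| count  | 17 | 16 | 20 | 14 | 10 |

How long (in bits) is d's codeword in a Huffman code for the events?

Huffman merges, smallest pair first:
e(10) + d(14) → 24
b(16) + a(17) → 33
c(20) + 24 → 44
33 + 44 → 77
d's leaf is at depth 3, giving a 3-bit codeword.

3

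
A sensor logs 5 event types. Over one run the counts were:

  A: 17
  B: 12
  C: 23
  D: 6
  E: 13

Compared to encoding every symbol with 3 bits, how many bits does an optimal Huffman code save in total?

53

Fixed-length: 3 bits × 71 symbols = 213 bits.
Huffman merges:
combine D(6), B(12) → 18
combine E(13), A(17) → 30
combine 18, C(23) → 41
combine 30, 41 → 71
Huffman total = 18 + 30 + 41 + 71 = 160 bits.
Saving = 213 − 160 = 53 bits.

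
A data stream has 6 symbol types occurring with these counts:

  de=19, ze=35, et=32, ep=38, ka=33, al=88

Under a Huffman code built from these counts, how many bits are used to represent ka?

3

Huffman merges, smallest pair first:
combine de(19), et(32) → 51
combine ka(33), ze(35) → 68
combine ep(38), 51 → 89
combine 68, al(88) → 156
combine 89, 156 → 245
ka sits 3 levels below the root, so its codeword is 3 bits.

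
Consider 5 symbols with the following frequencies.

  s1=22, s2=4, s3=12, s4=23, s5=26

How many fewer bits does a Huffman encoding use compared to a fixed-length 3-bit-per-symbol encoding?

Fixed-length: 3 bits × 87 symbols = 261 bits.
Huffman merges:
merge s2(4) and s3(12): 16
merge 16 and s1(22): 38
merge s4(23) and s5(26): 49
merge 38 and 49: 87
Huffman total = 16 + 38 + 49 + 87 = 190 bits.
Saving = 261 − 190 = 71 bits.

71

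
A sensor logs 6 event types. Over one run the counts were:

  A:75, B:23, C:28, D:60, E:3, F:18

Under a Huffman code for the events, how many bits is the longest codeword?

Merge the two lowest-weight nodes at each step:
merge E(3) and F(18): 21
merge 21 and B(23): 44
merge C(28) and 44: 72
merge D(60) and 72: 132
merge A(75) and 132: 207
The rarest symbols sit at the bottom; the longest codeword is 5 bits.

5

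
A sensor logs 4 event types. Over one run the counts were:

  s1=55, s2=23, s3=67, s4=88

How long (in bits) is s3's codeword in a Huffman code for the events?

2

Huffman merges, smallest pair first:
s2(23) + s1(55) → 78
s3(67) + 78 → 145
s4(88) + 145 → 233
s3 sits 2 levels below the root, so its codeword is 2 bits.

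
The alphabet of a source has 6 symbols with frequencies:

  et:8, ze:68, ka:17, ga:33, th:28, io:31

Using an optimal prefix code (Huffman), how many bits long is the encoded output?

Build the Huffman tree bottom-up:
merge et(8) and ka(17): 25
merge 25 and th(28): 53
merge io(31) and ga(33): 64
merge 53 and 64: 117
merge ze(68) and 117: 185
The encoded length is the sum of every internal node's weight: 25 + 53 + 64 + 117 + 185 = 444 bits.

444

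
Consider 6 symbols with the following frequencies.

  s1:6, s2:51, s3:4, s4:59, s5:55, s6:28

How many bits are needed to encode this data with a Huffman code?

454

Build the Huffman tree bottom-up:
s3(4) + s1(6) → 10
10 + s6(28) → 38
38 + s2(51) → 89
s5(55) + s4(59) → 114
89 + 114 → 203
Each symbol's bit-cost is frequency × depth; summing gives 454 bits (equivalently 10 + 38 + 89 + 114 + 203).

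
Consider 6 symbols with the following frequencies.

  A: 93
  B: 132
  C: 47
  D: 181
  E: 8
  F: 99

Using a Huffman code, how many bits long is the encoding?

1323

Greedily combine the two least-frequent nodes:
E(8) + C(47) → 55
55 + A(93) → 148
F(99) + B(132) → 231
148 + D(181) → 329
231 + 329 → 560
Total encoded bits = sum of merged weights = 55 + 148 + 231 + 329 + 560 = 1323.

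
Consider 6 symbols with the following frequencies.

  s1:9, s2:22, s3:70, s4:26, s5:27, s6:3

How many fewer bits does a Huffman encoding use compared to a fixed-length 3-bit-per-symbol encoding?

128

Fixed-length: 3 bits × 157 symbols = 471 bits.
Huffman merges:
merge s6(3) and s1(9): 12
merge 12 and s2(22): 34
merge s4(26) and s5(27): 53
merge 34 and 53: 87
merge s3(70) and 87: 157
Huffman total = 12 + 34 + 53 + 87 + 157 = 343 bits.
Saving = 471 − 343 = 128 bits.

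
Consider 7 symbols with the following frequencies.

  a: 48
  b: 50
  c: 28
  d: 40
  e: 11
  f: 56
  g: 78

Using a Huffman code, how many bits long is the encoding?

838

Greedily combine the two least-frequent nodes:
combine e(11), c(28) → 39
combine 39, d(40) → 79
combine a(48), b(50) → 98
combine f(56), g(78) → 134
combine 79, 98 → 177
combine 134, 177 → 311
Total encoded bits = sum of merged weights = 39 + 79 + 98 + 134 + 177 + 311 = 838.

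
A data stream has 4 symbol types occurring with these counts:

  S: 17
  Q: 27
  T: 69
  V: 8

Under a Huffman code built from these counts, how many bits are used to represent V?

Build the tree from the bottom:
V(8) + S(17) → 25
25 + Q(27) → 52
52 + T(69) → 121
V's leaf is at depth 3, giving a 3-bit codeword.

3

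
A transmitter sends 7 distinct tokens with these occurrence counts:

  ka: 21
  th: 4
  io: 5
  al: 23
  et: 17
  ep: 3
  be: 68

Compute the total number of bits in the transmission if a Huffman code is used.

Greedily combine the two least-frequent nodes:
combine ep(3), th(4) → 7
combine io(5), 7 → 12
combine 12, et(17) → 29
combine ka(21), al(23) → 44
combine 29, 44 → 73
combine be(68), 73 → 141
The encoded length is the sum of every internal node's weight: 7 + 12 + 29 + 44 + 73 + 141 = 306 bits.

306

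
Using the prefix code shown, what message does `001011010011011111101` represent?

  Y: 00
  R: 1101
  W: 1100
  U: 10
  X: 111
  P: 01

Read left to right; each codeword is recognised as soon as it completes (prefix code):
  00→Y | 10→U | 1101→R | 00→Y | 1101→R | 111→X | 1101→R
Decoded message: YURYRXR

YURYRXR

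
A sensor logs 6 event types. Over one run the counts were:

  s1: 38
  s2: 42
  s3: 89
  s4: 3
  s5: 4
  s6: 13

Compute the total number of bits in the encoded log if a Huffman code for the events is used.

Build the Huffman tree bottom-up:
s4(3) + s5(4) → 7
7 + s6(13) → 20
20 + s1(38) → 58
s2(42) + 58 → 100
s3(89) + 100 → 189
Each symbol's bit-cost is frequency × depth; summing gives 374 bits (equivalently 7 + 20 + 58 + 100 + 189).

374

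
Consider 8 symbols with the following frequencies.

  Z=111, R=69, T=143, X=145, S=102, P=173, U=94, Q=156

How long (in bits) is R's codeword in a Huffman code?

Build the tree from the bottom:
R(69) + U(94) → 163
S(102) + Z(111) → 213
T(143) + X(145) → 288
Q(156) + 163 → 319
P(173) + 213 → 386
288 + 319 → 607
386 + 607 → 993
R's leaf is at depth 4, giving a 4-bit codeword.

4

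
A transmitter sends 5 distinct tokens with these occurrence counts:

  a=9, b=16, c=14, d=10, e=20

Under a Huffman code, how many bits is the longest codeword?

Merge the two lowest-weight nodes at each step:
merge a(9) and d(10): 19
merge c(14) and b(16): 30
merge 19 and e(20): 39
merge 30 and 39: 69
Maximum depth reached is 3.

3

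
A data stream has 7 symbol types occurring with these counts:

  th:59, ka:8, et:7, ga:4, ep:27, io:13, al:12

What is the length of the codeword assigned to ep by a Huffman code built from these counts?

2

Repeatedly merge the two smallest:
merge ga(4) and et(7): 11
merge ka(8) and 11: 19
merge al(12) and io(13): 25
merge 19 and 25: 44
merge ep(27) and 44: 71
merge th(59) and 71: 130
ep sits 2 levels below the root, so its codeword is 2 bits.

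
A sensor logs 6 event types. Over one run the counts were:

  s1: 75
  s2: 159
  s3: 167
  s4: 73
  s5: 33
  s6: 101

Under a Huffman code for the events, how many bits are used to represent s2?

Repeatedly merge the two smallest:
merge s5(33) and s4(73): 106
merge s1(75) and s6(101): 176
merge 106 and s2(159): 265
merge s3(167) and 176: 343
merge 265 and 343: 608
s2 sits 2 levels below the root, so its codeword is 2 bits.

2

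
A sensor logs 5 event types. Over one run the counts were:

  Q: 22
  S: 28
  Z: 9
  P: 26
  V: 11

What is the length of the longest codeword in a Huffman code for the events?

Merge the two lowest-weight nodes at each step:
merge Z(9) and V(11): 20
merge 20 and Q(22): 42
merge P(26) and S(28): 54
merge 42 and 54: 96
Maximum depth reached is 3.

3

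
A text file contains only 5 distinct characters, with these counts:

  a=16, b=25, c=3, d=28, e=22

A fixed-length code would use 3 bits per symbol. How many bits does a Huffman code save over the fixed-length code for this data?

Fixed-length: 3 bits × 94 symbols = 282 bits.
Huffman merges:
c(3) + a(16) → 19
19 + e(22) → 41
b(25) + d(28) → 53
41 + 53 → 94
Huffman total = 19 + 41 + 53 + 94 = 207 bits.
Saving = 282 − 207 = 75 bits.

75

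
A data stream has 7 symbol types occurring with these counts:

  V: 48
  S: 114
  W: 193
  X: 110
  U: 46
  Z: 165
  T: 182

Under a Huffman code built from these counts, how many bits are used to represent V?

4

Repeatedly merge the two smallest:
merge U(46) and V(48): 94
merge 94 and X(110): 204
merge S(114) and Z(165): 279
merge T(182) and W(193): 375
merge 204 and 279: 483
merge 375 and 483: 858
V's leaf is at depth 4, giving a 4-bit codeword.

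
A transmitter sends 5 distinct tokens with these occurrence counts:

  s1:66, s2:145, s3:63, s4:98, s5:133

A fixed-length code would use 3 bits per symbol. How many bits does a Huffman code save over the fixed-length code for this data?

Fixed-length: 3 bits × 505 symbols = 1515 bits.
Huffman merges:
combine s3(63), s1(66) → 129
combine s4(98), 129 → 227
combine s5(133), s2(145) → 278
combine 227, 278 → 505
Huffman total = 129 + 227 + 278 + 505 = 1139 bits.
Saving = 1515 − 1139 = 376 bits.

376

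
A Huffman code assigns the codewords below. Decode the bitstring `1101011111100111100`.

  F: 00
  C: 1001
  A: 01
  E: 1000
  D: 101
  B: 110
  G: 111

Read left to right; each codeword is recognised as soon as it completes (prefix code):
  110→B | 101→D | 111→G | 110→B | 01→A | 111→G | 00→F
Decoded message: BDGBAGF

BDGBAGF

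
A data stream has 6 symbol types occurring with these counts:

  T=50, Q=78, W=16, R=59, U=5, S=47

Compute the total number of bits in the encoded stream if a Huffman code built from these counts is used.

Build the Huffman tree bottom-up:
combine U(5), W(16) → 21
combine 21, S(47) → 68
combine T(50), R(59) → 109
combine 68, Q(78) → 146
combine 109, 146 → 255
The encoded length is the sum of every internal node's weight: 21 + 68 + 109 + 146 + 255 = 599 bits.

599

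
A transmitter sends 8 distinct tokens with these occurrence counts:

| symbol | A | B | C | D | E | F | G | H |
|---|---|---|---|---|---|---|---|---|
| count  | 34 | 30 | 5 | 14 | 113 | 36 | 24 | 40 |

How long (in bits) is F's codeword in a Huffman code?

3

Repeatedly merge the two smallest:
merge C(5) and D(14): 19
merge 19 and G(24): 43
merge B(30) and A(34): 64
merge F(36) and H(40): 76
merge 43 and 64: 107
merge 76 and 107: 183
merge E(113) and 183: 296
F's leaf is at depth 3, giving a 3-bit codeword.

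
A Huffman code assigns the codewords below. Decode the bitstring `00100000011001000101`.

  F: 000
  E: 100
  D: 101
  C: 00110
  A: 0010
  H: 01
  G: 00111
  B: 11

Read left to right; each codeword is recognised as soon as it completes (prefix code):
  0010→A | 000→F | 00110→C | 01→H | 000→F | 101→D
Decoded message: AFCHFD

AFCHFD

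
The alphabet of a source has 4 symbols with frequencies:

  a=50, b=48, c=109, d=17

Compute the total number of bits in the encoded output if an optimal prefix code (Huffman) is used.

Merge the two smallest weights repeatedly:
combine d(17), b(48) → 65
combine a(50), 65 → 115
combine c(109), 115 → 224
Each symbol's bit-cost is frequency × depth; summing gives 404 bits (equivalently 65 + 115 + 224).

404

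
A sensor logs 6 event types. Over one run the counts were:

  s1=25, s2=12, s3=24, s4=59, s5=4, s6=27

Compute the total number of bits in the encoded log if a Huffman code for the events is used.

351

Greedily combine the two least-frequent nodes:
s5(4) + s2(12) → 16
16 + s3(24) → 40
s1(25) + s6(27) → 52
40 + 52 → 92
s4(59) + 92 → 151
The encoded length is the sum of every internal node's weight: 16 + 40 + 52 + 92 + 151 = 351 bits.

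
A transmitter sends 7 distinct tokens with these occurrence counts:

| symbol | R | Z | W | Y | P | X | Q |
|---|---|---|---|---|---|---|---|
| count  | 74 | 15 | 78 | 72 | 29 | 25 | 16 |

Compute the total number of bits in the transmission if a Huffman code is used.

Merge the two smallest weights repeatedly:
Z(15) + Q(16) → 31
X(25) + P(29) → 54
31 + 54 → 85
Y(72) + R(74) → 146
W(78) + 85 → 163
146 + 163 → 309
Each symbol's bit-cost is frequency × depth; summing gives 788 bits (equivalently 31 + 54 + 85 + 146 + 163 + 309).

788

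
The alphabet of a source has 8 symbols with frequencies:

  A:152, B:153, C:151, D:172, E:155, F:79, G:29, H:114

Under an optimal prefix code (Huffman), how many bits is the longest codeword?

4

Merge the two lowest-weight nodes at each step:
G(29) + F(79) → 108
108 + H(114) → 222
C(151) + A(152) → 303
B(153) + E(155) → 308
D(172) + 222 → 394
303 + 308 → 611
394 + 611 → 1005
The first pair merged (G, F) ends up deepest, at depth 4.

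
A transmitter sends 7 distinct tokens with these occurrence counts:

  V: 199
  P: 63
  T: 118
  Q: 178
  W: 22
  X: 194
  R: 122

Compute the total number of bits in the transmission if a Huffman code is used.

2380

Merge the two smallest weights repeatedly:
W(22) + P(63) → 85
85 + T(118) → 203
R(122) + Q(178) → 300
X(194) + V(199) → 393
203 + 300 → 503
393 + 503 → 896
The encoded length is the sum of every internal node's weight: 85 + 203 + 300 + 393 + 503 + 896 = 2380 bits.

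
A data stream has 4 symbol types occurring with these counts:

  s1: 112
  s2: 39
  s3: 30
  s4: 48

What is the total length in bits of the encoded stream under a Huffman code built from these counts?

Build the Huffman tree bottom-up:
s3(30) + s2(39) → 69
s4(48) + 69 → 117
s1(112) + 117 → 229
The encoded length is the sum of every internal node's weight: 69 + 117 + 229 = 415 bits.

415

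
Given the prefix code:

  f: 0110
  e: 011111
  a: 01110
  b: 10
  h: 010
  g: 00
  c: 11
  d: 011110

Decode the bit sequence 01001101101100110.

Read left to right; each codeword is recognised as soon as it completes (prefix code):
  010→h | 0110→f | 11→c | 0110→f | 0110→f
Decoded message: hfcff

hfcff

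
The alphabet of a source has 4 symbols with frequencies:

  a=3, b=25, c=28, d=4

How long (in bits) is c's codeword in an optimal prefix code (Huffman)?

Build the tree from the bottom:
a(3) + d(4) → 7
7 + b(25) → 32
c(28) + 32 → 60
c is merged only at the final step, so code length = 1.

1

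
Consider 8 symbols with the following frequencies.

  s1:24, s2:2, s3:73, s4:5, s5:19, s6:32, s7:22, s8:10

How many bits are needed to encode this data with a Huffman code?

475

Merge the two smallest weights repeatedly:
combine s2(2), s4(5) → 7
combine 7, s8(10) → 17
combine 17, s5(19) → 36
combine s7(22), s1(24) → 46
combine s6(32), 36 → 68
combine 46, 68 → 114
combine s3(73), 114 → 187
The encoded length is the sum of every internal node's weight: 7 + 17 + 36 + 46 + 68 + 114 + 187 = 475 bits.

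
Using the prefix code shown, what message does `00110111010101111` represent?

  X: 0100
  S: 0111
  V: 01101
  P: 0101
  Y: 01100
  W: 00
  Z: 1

Read left to right; each codeword is recognised as soon as it completes (prefix code):
  00→W | 1→Z | 1→Z | 0111→S | 0101→P | 0111→S | 1→Z
Decoded message: WZZSPSZ

WZZSPSZ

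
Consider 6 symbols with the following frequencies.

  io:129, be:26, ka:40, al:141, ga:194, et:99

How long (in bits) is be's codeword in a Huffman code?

Repeatedly merge the two smallest:
be(26) + ka(40) → 66
66 + et(99) → 165
io(129) + al(141) → 270
165 + ga(194) → 359
270 + 359 → 629
be's leaf is at depth 4, giving a 4-bit codeword.

4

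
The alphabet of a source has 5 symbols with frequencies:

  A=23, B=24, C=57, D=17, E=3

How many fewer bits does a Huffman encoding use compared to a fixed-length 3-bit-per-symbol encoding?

118

Fixed-length: 3 bits × 124 symbols = 372 bits.
Huffman merges:
E(3) + D(17) → 20
20 + A(23) → 43
B(24) + 43 → 67
C(57) + 67 → 124
Huffman total = 20 + 43 + 67 + 124 = 254 bits.
Saving = 372 − 254 = 118 bits.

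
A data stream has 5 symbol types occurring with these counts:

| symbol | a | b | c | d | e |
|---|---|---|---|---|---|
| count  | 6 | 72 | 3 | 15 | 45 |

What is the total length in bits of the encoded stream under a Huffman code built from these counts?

243

Merge the two smallest weights repeatedly:
merge c(3) and a(6): 9
merge 9 and d(15): 24
merge 24 and e(45): 69
merge 69 and b(72): 141
Each symbol's bit-cost is frequency × depth; summing gives 243 bits (equivalently 9 + 24 + 69 + 141).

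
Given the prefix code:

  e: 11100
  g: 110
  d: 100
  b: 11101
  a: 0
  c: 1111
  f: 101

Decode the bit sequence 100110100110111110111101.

dgdgcfb

Read left to right; each codeword is recognised as soon as it completes (prefix code):
  100→d | 110→g | 100→d | 110→g | 1111→c | 101→f | 11101→b
Decoded message: dgdgcfb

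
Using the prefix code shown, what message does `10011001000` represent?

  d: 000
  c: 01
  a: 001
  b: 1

babad

Read left to right; each codeword is recognised as soon as it completes (prefix code):
  1→b | 001→a | 1→b | 001→a | 000→d
Decoded message: babad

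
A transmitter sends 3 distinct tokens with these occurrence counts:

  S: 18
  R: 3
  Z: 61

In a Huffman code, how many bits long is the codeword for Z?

Build the tree from the bottom:
merge R(3) and S(18): 21
merge 21 and Z(61): 82
Z sits one level below the root: a 1-bit codeword.

1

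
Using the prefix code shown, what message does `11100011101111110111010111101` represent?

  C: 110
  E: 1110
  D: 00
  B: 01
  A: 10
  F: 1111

Read left to right; each codeword is recognised as soon as it completes (prefix code):
  1110→E | 00→D | 1110→E | 1111→F | 110→C | 1110→E | 10→A | 1111→F | 01→B
Decoded message: EDEFCEAFB

EDEFCEAFB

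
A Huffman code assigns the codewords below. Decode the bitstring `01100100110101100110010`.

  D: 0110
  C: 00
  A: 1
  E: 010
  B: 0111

Read left to right; each codeword is recognised as soon as it completes (prefix code):
  0110→D | 010→E | 0110→D | 1→A | 0110→D | 0110→D | 010→E
Decoded message: DEDADDE

DEDADDE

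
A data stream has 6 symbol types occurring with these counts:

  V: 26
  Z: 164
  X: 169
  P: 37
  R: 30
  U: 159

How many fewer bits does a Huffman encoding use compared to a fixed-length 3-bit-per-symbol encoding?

436

Fixed-length: 3 bits × 585 symbols = 1755 bits.
Huffman merges:
combine V(26), R(30) → 56
combine P(37), 56 → 93
combine 93, U(159) → 252
combine Z(164), X(169) → 333
combine 252, 333 → 585
Huffman total = 56 + 93 + 252 + 333 + 585 = 1319 bits.
Saving = 1755 − 1319 = 436 bits.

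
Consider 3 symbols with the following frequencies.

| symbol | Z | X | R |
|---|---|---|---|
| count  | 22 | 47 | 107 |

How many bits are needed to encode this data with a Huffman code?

Greedily combine the two least-frequent nodes:
Z(22) + X(47) → 69
69 + R(107) → 176
The encoded length is the sum of every internal node's weight: 69 + 176 = 245 bits.

245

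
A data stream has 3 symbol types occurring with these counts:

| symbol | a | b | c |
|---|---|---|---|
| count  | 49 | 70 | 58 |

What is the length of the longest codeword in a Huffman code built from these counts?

Merge the two lowest-weight nodes at each step:
combine a(49), c(58) → 107
combine b(70), 107 → 177
Maximum depth reached is 2.

2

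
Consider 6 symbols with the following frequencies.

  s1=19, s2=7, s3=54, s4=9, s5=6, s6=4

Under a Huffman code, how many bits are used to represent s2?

Repeatedly merge the two smallest:
merge s6(4) and s5(6): 10
merge s2(7) and s4(9): 16
merge 10 and 16: 26
merge s1(19) and 26: 45
merge 45 and s3(54): 99
s2's leaf is at depth 4, giving a 4-bit codeword.

4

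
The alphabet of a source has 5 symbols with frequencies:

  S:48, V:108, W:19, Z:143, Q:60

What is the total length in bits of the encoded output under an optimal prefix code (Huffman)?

807

Build the Huffman tree bottom-up:
combine W(19), S(48) → 67
combine Q(60), 67 → 127
combine V(108), 127 → 235
combine Z(143), 235 → 378
Each symbol's bit-cost is frequency × depth; summing gives 807 bits (equivalently 67 + 127 + 235 + 378).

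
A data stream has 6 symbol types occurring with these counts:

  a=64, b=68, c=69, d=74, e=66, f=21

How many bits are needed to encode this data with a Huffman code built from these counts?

Build the Huffman tree bottom-up:
combine f(21), a(64) → 85
combine e(66), b(68) → 134
combine c(69), d(74) → 143
combine 85, 134 → 219
combine 143, 219 → 362
The encoded length is the sum of every internal node's weight: 85 + 134 + 143 + 219 + 362 = 943 bits.

943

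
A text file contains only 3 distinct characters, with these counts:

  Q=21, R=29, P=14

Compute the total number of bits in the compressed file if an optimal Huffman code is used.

Build the Huffman tree bottom-up:
combine P(14), Q(21) → 35
combine R(29), 35 → 64
Total encoded bits = sum of merged weights = 35 + 64 = 99.

99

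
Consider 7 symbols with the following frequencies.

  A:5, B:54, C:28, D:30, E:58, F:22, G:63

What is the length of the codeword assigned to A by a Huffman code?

Build the tree from the bottom:
merge A(5) and F(22): 27
merge 27 and C(28): 55
merge D(30) and B(54): 84
merge 55 and E(58): 113
merge G(63) and 84: 147
merge 113 and 147: 260
A sits 4 levels below the root, so its codeword is 4 bits.

4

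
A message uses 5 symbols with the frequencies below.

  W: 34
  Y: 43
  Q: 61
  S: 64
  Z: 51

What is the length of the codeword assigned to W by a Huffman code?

3

Huffman merges, smallest pair first:
W(34) + Y(43) → 77
Z(51) + Q(61) → 112
S(64) + 77 → 141
112 + 141 → 253
W's leaf is at depth 3, giving a 3-bit codeword.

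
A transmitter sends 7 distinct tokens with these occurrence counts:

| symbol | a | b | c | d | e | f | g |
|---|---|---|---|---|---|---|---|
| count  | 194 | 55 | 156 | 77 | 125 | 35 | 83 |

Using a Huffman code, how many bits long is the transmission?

1915

Merge the two smallest weights repeatedly:
f(35) + b(55) → 90
d(77) + g(83) → 160
90 + e(125) → 215
c(156) + 160 → 316
a(194) + 215 → 409
316 + 409 → 725
The encoded length is the sum of every internal node's weight: 90 + 160 + 215 + 316 + 409 + 725 = 1915 bits.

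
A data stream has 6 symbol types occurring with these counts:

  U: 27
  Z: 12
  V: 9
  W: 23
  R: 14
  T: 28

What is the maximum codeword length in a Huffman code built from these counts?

Merge the two lowest-weight nodes at each step:
V(9) + Z(12) → 21
R(14) + 21 → 35
W(23) + U(27) → 50
T(28) + 35 → 63
50 + 63 → 113
The first pair merged (V, Z) ends up deepest, at depth 4.

4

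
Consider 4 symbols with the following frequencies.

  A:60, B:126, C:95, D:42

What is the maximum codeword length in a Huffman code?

3

Merge the two lowest-weight nodes at each step:
merge D(42) and A(60): 102
merge C(95) and 102: 197
merge B(126) and 197: 323
The first pair merged (D, A) ends up deepest, at depth 3.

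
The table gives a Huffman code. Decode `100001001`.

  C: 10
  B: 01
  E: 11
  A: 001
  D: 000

CDCB

Read left to right; each codeword is recognised as soon as it completes (prefix code):
  10→C | 000→D | 10→C | 01→B
Decoded message: CDCB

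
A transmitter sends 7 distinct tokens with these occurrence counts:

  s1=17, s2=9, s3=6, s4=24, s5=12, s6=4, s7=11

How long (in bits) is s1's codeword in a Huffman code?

Build the tree from the bottom:
combine s6(4), s3(6) → 10
combine s2(9), 10 → 19
combine s7(11), s5(12) → 23
combine s1(17), 19 → 36
combine 23, s4(24) → 47
combine 36, 47 → 83
The subtree containing s1 is merged 2 times, so code length = 2.

2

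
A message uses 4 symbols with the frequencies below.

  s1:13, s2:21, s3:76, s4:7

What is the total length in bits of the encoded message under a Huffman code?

178

Merge the two smallest weights repeatedly:
combine s4(7), s1(13) → 20
combine 20, s2(21) → 41
combine 41, s3(76) → 117
The encoded length is the sum of every internal node's weight: 20 + 41 + 117 = 178 bits.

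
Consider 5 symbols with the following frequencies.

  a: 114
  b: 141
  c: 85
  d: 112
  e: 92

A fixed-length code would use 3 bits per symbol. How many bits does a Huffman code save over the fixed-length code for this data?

Fixed-length: 3 bits × 544 symbols = 1632 bits.
Huffman merges:
combine c(85), e(92) → 177
combine d(112), a(114) → 226
combine b(141), 177 → 318
combine 226, 318 → 544
Huffman total = 177 + 226 + 318 + 544 = 1265 bits.
Saving = 1632 − 1265 = 367 bits.

367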